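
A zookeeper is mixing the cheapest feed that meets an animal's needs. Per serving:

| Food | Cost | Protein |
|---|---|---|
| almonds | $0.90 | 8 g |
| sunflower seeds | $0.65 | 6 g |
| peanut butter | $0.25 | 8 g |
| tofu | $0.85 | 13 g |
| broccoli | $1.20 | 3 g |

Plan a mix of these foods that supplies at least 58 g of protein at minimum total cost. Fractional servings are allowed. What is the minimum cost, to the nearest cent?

$1.81

Cost per g of protein: peanut butter $0.0312, tofu $0.0654, sunflower seeds $0.1083, almonds $0.1125, broccoli $0.4000.
With no serving limits, use only peanut butter: 58 g / 8 g = 7.25 servings × $0.25 = $1.81.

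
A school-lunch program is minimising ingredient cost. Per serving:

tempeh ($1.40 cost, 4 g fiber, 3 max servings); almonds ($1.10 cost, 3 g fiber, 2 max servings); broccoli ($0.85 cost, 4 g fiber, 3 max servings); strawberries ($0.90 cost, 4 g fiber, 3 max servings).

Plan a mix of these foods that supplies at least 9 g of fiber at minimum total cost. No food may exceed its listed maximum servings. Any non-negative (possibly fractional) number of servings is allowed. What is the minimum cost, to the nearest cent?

$1.91

Cost per g of fiber: broccoli $0.2125, strawberries $0.2250, tempeh $0.3500, almonds $0.3667.
Take 2.25 servings of broccoli: +9.0 g fiber for $1.91 (total $1.91, still need 0.0 g).
Filling from the cheapest source first is optimal under one linear minimum: $1.91.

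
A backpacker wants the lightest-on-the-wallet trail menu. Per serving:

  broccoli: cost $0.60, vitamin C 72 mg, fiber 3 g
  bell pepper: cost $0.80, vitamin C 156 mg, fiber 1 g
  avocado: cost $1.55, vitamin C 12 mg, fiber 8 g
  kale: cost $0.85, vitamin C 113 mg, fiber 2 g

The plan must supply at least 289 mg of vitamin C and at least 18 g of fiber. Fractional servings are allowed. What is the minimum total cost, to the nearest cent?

For a min-cost LP with two ≥-constraints, a basic feasible solution has at most two positive variables.
broccoli only: max(289/72, 18/3) = 6 servings → $3.60.
bell pepper only: max(289/156, 18/1) = 18 servings → $14.40.
avocado only: max(289/12, 18/8) = 24.08 servings → $37.33.
kale only: max(289/113, 18/2) = 9 servings → $7.65.
broccoli + bell pepper with both targets exact would need a negative amount; discard.
broccoli + avocado with both tight: 3.881 servings and 0.7944 servings → $3.56.
broccoli + kale with both targets exact would need a negative amount; discard.
bell pepper + avocado with both tight: 1.696 servings and 2.038 servings → $4.52.
bell pepper + kale: the both-tight solution has a negative serving — not a feasible corner.
avocado + kale with both tight: 1.655 servings and 2.382 servings → $4.59.
Cheapest feasible corner: $3.56.

$3.56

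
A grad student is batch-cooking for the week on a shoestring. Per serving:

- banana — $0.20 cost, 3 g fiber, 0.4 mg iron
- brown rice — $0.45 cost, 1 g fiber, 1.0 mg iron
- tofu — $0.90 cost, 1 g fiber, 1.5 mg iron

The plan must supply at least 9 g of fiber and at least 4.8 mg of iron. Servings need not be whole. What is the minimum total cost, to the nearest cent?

Two binding constraints pin down two serving amounts, so the optimal mix uses at most two foods. The candidates are each food alone (scaled to the tighter of fiber/iron) and each pair with both constraints tight.
banana only: max(9/3, 4.8/0.4) = 12 servings → $2.40.
brown rice only: max(9/1, 4.8/1.0) = 9 servings → $4.05.
tofu only: max(9/1, 4.8/1.5) = 9 servings → $8.10.
banana + brown rice with both tight: 1.615 servings and 4.154 servings → $2.19.
banana + tofu with both tight: 2.122 servings and 2.634 servings → $2.80.
brown rice + tofu: intersection lies outside the first quadrant.
The minimum over all feasible corners is $2.19.

$2.19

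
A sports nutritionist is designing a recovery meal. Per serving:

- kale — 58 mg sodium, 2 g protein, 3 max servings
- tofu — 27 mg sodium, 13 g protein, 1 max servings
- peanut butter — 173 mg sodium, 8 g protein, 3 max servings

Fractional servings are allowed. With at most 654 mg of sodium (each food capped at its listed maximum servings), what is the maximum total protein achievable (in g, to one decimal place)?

Protein per mg sodium: tofu 0.4815, peanut butter 0.04624, kale 0.03448.
Take 1 serving of tofu: uses 27 mg sodium, +13.0 g protein (running total 13.0 g).
Take 3 servings of peanut butter: uses 519 mg sodium, +24.0 g protein (running total 37.0 g).
Take 1.862 servings of kale: uses 108 mg sodium, +3.7 g protein (running total 40.7 g).
Filling greedily by protein-per-mg sodium is optimal for one linear limit, giving 40.7 g.

40.7 g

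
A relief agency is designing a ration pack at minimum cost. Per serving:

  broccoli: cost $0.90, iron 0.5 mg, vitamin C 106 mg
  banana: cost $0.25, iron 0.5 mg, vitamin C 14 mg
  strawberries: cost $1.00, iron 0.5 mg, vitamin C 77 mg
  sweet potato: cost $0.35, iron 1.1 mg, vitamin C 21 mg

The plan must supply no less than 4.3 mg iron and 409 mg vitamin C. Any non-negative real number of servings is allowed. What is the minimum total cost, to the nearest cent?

$3.88

Compare the cost at each extreme point of the feasible region.
broccoli only: max(4.3/0.5, 409/106) = 8.6 servings → $7.74.
banana only: max(4.3/0.5, 409/14) = 29.21 servings → $7.30.
strawberries only: max(4.3/0.5, 409/77) = 8.6 servings → $8.60.
sweet potato only: max(4.3/1.1, 409/21) = 19.48 servings → $6.82.
broccoli + banana with both tight: 3.137 servings and 5.463 servings → $4.19.
broccoli + strawberries with both targets exact would need a negative amount; discard.
broccoli + sweet potato with both tight: 3.389 servings and 2.369 servings → $3.88.
banana + strawberries with both tight: 4.019 servings and 4.581 servings → $5.59.
banana + sweet potato: the both-tight solution has a negative serving — not a feasible corner.
strawberries + sweet potato with both tight: 4.846 servings and 1.706 servings → $5.44.
So the least-cost plan costs $3.88.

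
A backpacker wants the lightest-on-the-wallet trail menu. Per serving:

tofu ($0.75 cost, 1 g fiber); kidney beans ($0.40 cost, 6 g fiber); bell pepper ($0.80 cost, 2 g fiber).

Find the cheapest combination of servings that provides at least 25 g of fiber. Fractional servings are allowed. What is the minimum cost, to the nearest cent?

$1.67

Cost per g of fiber: kidney beans $0.0667, bell pepper $0.4000, tofu $0.7500.
With no serving limits, use only kidney beans: 25 g / 6 g = 4.167 servings × $0.40 = $1.67.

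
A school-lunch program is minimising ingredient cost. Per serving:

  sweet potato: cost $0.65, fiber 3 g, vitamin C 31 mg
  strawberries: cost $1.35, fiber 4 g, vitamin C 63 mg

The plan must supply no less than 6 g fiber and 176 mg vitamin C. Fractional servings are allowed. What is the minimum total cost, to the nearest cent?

This is a tiny linear program; its minimum lies at a vertex of the feasible set. List the vertices and price them.
sweet potato only: max(6/3, 176/31) = 5.677 servings → $3.69.
strawberries only: max(6/4, 176/63) = 2.794 servings → $3.77.
sweet potato + strawberries: intersection lies outside the first quadrant.
So the least-cost plan costs $3.69.

$3.69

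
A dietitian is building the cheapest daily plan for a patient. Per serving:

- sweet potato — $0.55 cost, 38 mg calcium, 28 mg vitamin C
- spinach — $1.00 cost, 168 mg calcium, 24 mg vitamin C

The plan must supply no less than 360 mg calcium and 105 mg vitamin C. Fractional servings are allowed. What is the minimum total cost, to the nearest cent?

Minimising a linear cost over {calcium ≥ 360, vitamin C ≥ 105, servings ≥ 0} — the optimum is at a vertex, using one or two foods.
sweet potato only: max(360/38, 105/28) = 9.474 servings → $5.21.
spinach only: max(360/168, 105/24) = 4.375 servings → $4.38.
sweet potato + spinach with both tight: 2.373 servings and 1.606 servings → $2.91.
So the least-cost plan costs $2.91.

$2.91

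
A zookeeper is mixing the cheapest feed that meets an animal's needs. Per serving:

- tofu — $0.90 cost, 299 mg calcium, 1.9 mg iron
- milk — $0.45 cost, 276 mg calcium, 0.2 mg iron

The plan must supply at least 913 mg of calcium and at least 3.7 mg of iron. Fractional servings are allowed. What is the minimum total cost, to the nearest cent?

At the optimum either one food covers both requirements or two foods hit both targets exactly; no other combination can be cheaper.
tofu only: max(913/299, 3.7/1.9) = 3.054 servings → $2.75.
milk only: max(913/276, 3.7/0.2) = 18.5 servings → $8.32.
tofu + milk with both tight: 1.805 servings and 1.353 servings → $2.23.
Cheapest feasible corner: $2.23.

$2.23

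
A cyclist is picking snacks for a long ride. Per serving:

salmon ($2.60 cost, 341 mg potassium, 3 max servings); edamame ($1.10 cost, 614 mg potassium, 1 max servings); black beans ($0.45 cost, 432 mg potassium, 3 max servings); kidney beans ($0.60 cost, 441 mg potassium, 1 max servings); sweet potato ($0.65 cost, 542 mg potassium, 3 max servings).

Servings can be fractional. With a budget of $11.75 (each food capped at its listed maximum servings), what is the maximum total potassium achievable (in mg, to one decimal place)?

Potassium per dollar: black beans 960, sweet potato 833.8, kidney beans 735, edamame 558.2, salmon 131.2.
Take 3 servings of black beans: spends $1.35, +1296.0 mg potassium (running total 1296.0 mg).
Take 3 servings of sweet potato: spends $1.95, +1626.0 mg potassium (running total 2922.0 mg).
Take 1 serving of kidney beans: spends $0.60, +441.0 mg potassium (running total 3363.0 mg).
Take 1 serving of edamame: spends $1.10, +614.0 mg potassium (running total 3977.0 mg).
Take 2.596 servings of salmon: spends $6.75, +885.3 mg potassium (running total 4862.3 mg).
Filling greedily by potassium-per-dollar is optimal for one linear limit, giving 4862.3 mg.

4862.3 mg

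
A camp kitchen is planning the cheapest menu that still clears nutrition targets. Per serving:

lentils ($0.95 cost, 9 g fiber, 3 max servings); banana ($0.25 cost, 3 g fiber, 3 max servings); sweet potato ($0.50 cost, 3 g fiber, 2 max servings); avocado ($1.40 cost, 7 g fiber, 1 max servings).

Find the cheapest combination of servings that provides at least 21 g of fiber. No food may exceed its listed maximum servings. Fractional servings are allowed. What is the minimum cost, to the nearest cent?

$2.02

Cost per g of fiber: banana $0.0833, lentils $0.1056, sweet potato $0.1667, avocado $0.2000.
Take 3 servings of banana: +9.0 g fiber for $0.75 (total $0.75, still need 12.0 g).
Take 1.333 servings of lentils: +12.0 g fiber for $1.27 (total $2.02, still need 0.0 g).
Filling from the cheapest source first is optimal under one linear minimum: $2.02.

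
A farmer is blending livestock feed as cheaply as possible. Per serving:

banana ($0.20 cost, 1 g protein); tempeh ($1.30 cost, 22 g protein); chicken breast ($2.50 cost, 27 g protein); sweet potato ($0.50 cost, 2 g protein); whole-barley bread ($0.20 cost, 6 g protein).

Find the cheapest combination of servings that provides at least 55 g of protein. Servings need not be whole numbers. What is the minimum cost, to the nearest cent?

Cost per g of protein: whole-barley bread $0.0333, tempeh $0.0591, chicken breast $0.0926, banana $0.2000, sweet potato $0.2500.
With no serving limits, use only whole-barley bread: 55 g / 6 g = 9.167 servings × $0.20 = $1.83.

$1.83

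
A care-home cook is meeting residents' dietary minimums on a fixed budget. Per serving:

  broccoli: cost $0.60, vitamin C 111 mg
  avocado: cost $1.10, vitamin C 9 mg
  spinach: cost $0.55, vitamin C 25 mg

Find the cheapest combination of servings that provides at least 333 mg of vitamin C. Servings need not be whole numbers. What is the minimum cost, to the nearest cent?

$1.80

Cost per mg of vitamin C: broccoli $0.0054, spinach $0.0220, avocado $0.1222.
With no serving limits, use only broccoli: 333 mg / 111 mg = 3 servings × $0.60 = $1.80.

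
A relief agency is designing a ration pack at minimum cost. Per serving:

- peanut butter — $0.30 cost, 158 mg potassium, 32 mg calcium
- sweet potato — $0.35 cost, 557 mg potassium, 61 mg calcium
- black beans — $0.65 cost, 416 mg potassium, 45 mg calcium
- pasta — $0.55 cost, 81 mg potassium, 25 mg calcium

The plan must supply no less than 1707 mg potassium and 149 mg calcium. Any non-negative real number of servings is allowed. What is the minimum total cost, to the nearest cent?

Minimising a linear cost over {potassium ≥ 1707, calcium ≥ 149, servings ≥ 0} — the optimum is at a vertex, using one or two foods.
peanut butter only: max(1707/158, 149/32) = 10.8 servings → $3.24.
sweet potato only: max(1707/557, 149/61) = 3.065 servings → $1.07.
black beans only: max(1707/416, 149/45) = 4.103 servings → $2.67.
pasta only: max(1707/81, 149/25) = 21.07 servings → $11.59.
peanut butter + sweet potato with both targets exact would need a negative amount; discard.
peanut butter + black beans with both targets exact would need a negative amount; discard.
peanut butter + pasta: intersection lies outside the first quadrant.
sweet potato + black beans: the both-tight solution has a negative serving — not a feasible corner.
sweet potato + pasta: intersection lies outside the first quadrant.
black beans + pasta with both targets exact would need a negative amount; discard.
The minimum over all feasible corners is $1.07.

$1.07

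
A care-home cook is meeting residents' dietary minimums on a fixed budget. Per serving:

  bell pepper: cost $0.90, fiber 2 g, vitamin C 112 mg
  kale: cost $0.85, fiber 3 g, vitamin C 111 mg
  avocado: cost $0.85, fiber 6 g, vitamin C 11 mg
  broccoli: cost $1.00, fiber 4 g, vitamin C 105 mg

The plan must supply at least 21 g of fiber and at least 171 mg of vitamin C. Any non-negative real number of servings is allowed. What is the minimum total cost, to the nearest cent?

$3.51

bell pepper only: max(21/2, 171/112) = 10.5 servings → $9.45.
kale only: max(21/3, 171/111) = 7 servings → $5.95.
avocado only: max(21/6, 171/11) = 15.55 servings → $13.21.
broccoli only: max(21/4, 171/105) = 5.25 servings → $5.25.
bell pepper + kale with both targets exact would need a negative amount; discard.
bell pepper + avocado with both tight: 1.223 servings and 3.092 servings → $3.73.
bell pepper + broccoli with both targets exact would need a negative amount; discard.
kale + avocado with both tight: 1.256 servings and 2.872 servings → $3.51.
kale + broccoli with both targets exact would need a negative amount; discard.
avocado + broccoli with both tight: 2.596 servings and 1.357 servings → $3.56.
Cheapest feasible corner: $3.51.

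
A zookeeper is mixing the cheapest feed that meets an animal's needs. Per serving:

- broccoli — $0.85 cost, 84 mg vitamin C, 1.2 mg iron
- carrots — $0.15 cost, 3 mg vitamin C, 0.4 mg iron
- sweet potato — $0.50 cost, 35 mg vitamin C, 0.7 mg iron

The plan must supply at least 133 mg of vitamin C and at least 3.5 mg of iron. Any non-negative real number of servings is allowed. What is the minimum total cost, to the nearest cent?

$1.88

This is a tiny linear program; its minimum lies at a vertex of the feasible set. List the vertices and price them.
broccoli only: max(133/84, 3.5/1.2) = 2.917 servings → $2.48.
carrots only: max(133/3, 3.5/0.4) = 44.33 servings → $6.65.
sweet potato only: max(133/35, 3.5/0.7) = 5 servings → $2.50.
broccoli + carrots with both tight: 1.423 servings and 4.48 servings → $1.88.
broccoli + sweet potato with both targets exact would need a negative amount; discard.
carrots + sweet potato with both tight: 2.471 servings and 3.588 servings → $2.16.
Cheapest feasible corner: $1.88.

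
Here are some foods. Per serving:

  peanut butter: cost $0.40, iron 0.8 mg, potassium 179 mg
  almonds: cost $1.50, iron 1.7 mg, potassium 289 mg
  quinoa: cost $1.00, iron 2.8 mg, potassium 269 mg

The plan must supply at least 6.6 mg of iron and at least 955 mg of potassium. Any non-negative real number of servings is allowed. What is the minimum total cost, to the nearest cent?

With two linear requirements the optimum uses one or two foods; enumerate the corners.
peanut butter only: max(6.6/0.8, 955/179) = 8.25 servings → $3.30.
almonds only: max(6.6/1.7, 955/289) = 3.882 servings → $5.82.
quinoa only: max(6.6/2.8, 955/269) = 3.55 servings → $3.55.
peanut butter + almonds: intersection lies outside the first quadrant.
peanut butter + quinoa with both tight: 3.142 servings and 1.459 servings → $2.72.
almonds + quinoa with both tight: 2.554 servings and 0.8068 servings → $4.64.
The minimum over all feasible corners is $2.72.

$2.72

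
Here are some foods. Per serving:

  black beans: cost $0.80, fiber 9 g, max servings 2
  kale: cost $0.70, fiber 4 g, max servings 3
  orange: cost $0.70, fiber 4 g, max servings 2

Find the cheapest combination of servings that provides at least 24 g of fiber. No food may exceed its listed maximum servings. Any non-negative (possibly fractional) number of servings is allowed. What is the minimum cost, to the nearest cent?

Cost per g of fiber: black beans $0.0889, kale $0.1750, orange $0.1750.
Take 2 servings of black beans: +18.0 g fiber for $1.60 (total $1.60, still need 6.0 g).
Take 1.5 servings of kale: +6.0 g fiber for $1.05 (total $2.65, still need 0.0 g).
Filling from the cheapest source first is optimal under one linear minimum: $2.65.

$2.65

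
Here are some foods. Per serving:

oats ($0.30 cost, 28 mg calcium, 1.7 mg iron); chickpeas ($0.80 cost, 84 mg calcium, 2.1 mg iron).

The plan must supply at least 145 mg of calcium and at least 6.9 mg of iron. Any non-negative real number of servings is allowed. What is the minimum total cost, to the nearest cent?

$1.49

Minimising a linear cost over {calcium ≥ 145, iron ≥ 6.9, servings ≥ 0} — the optimum is at a vertex, using one or two foods.
oats only: max(145/28, 6.9/1.7) = 5.179 servings → $1.55.
chickpeas only: max(145/84, 6.9/2.1) = 3.286 servings → $2.63.
oats + chickpeas with both tight: 3.275 servings and 0.6345 servings → $1.49.
The minimum over all feasible corners is $1.49.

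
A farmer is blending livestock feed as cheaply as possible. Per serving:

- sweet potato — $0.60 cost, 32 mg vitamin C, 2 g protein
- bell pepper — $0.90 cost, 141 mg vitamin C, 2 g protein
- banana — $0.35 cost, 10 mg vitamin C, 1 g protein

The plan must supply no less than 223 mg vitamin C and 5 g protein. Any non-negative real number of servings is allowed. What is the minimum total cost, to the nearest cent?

With two linear requirements the optimum uses one or two foods; enumerate the corners.
sweet potato only: max(223/32, 5/2) = 6.969 servings → $4.18.
bell pepper only: max(223/141, 5/2) = 2.5 servings → $2.25.
banana only: max(223/10, 5/1) = 22.3 servings → $7.80.
sweet potato + bell pepper with both tight: 1.188 servings and 1.312 servings → $1.89.
sweet potato + banana: the both-tight solution has a negative serving — not a feasible corner.
bell pepper + banana with both tight: 1.43 servings and 2.14 servings → $2.04.
The minimum over all feasible corners is $1.89.

$1.89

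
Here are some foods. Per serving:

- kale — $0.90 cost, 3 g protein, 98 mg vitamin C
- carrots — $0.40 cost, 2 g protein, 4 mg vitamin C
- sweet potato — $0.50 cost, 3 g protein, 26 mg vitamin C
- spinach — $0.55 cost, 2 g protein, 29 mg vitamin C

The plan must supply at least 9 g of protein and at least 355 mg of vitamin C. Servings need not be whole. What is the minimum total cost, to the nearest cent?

Compare the cost at each extreme point of the feasible region.
kale only: max(9/3, 355/98) = 3.622 servings → $3.26.
carrots only: max(9/2, 355/4) = 88.75 servings → $35.50.
sweet potato only: max(9/3, 355/26) = 13.65 servings → $6.83.
spinach only: max(9/2, 355/29) = 12.24 servings → $6.73.
kale + carrots: intersection lies outside the first quadrant.
kale + sweet potato with both targets exact would need a negative amount; discard.
kale + spinach: intersection lies outside the first quadrant.
carrots + sweet potato: intersection lies outside the first quadrant.
carrots + spinach: intersection lies outside the first quadrant.
sweet potato + spinach with both targets exact would need a negative amount; discard.
Cheapest feasible corner: $3.26.

$3.26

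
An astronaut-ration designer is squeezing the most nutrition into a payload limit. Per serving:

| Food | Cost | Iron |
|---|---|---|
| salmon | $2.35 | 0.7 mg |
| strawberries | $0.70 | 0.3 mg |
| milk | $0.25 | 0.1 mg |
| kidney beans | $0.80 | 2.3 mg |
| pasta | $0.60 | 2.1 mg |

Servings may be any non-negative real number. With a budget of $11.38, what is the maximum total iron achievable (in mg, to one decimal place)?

39.8 mg

Iron per dollar: pasta 3.5, kidney beans 2.875, strawberries 0.4286, milk 0.4, salmon 0.2979.
With no serving limits, spend the whole cost allowance on pasta: $11.38 / $0.60 × 2.1 mg = 39.8 mg.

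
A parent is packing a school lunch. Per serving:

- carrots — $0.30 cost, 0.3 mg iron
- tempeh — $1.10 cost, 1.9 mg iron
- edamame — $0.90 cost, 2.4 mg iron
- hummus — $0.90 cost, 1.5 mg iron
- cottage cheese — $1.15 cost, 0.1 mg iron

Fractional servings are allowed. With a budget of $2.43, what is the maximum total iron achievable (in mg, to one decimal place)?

Iron per dollar: edamame 2.667, tempeh 1.727, hummus 1.667, carrots 1, cottage cheese 0.08696.
With no serving limits, spend the whole cost allowance on edamame: $2.43 / $0.90 × 2.4 mg = 6.5 mg.

6.5 mg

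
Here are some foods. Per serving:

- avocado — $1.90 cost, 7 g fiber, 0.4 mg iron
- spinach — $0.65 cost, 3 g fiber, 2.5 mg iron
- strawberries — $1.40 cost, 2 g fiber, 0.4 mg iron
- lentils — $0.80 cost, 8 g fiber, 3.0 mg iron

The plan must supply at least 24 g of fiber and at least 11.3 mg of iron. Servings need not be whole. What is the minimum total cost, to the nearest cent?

$2.99

This is a tiny linear program; its minimum lies at a vertex of the feasible set. List the vertices and price them.
avocado only: max(24/7, 11.3/0.4) = 28.25 servings → $53.67.
spinach only: max(24/3, 11.3/2.5) = 8 servings → $5.20.
strawberries only: max(24/2, 11.3/0.4) = 28.25 servings → $39.55.
lentils only: max(24/8, 11.3/3.0) = 3.767 servings → $3.01.
avocado + spinach with both tight: 1.601 servings and 4.264 servings → $5.81.
avocado + strawberries: intersection lies outside the first quadrant.
avocado + lentils: the both-tight solution has a negative serving — not a feasible corner.
spinach + strawberries with both tight: 3.421 servings and 6.868 servings → $11.84.
spinach + lentils with both tight: 1.673 servings and 2.373 servings → $2.99.
strawberries + lentils with both targets exact would need a negative amount; discard.
The minimum over all feasible corners is $2.99.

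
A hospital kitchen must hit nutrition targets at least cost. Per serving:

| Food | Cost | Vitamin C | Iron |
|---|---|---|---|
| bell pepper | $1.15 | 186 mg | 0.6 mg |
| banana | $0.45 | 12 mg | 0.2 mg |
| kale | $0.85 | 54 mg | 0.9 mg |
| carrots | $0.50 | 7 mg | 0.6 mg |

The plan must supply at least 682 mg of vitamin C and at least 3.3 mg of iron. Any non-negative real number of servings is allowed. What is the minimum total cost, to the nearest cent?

$5.00

The cheapest plan sits at a corner of the feasible region — with two constraints it uses at most two foods.
bell pepper only: max(682/186, 3.3/0.6) = 5.5 servings → $6.33.
banana only: max(682/12, 3.3/0.2) = 56.83 servings → $25.57.
kale only: max(682/54, 3.3/0.9) = 12.63 servings → $10.74.
carrots only: max(682/7, 3.3/0.6) = 97.43 servings → $48.71.
bell pepper + banana with both tight: 3.227 servings and 6.82 servings → $6.78.
bell pepper + kale with both tight: 3.227 servings and 1.516 servings → $5.00.
bell pepper + carrots with both tight: 3.595 servings and 1.905 servings → $5.09.
banana + kale (both tight): parallel constraints — no distinct corner.
banana + carrots: intersection lies outside the first quadrant.
kale + carrots: intersection lies outside the first quadrant.
Cheapest feasible corner: $5.00.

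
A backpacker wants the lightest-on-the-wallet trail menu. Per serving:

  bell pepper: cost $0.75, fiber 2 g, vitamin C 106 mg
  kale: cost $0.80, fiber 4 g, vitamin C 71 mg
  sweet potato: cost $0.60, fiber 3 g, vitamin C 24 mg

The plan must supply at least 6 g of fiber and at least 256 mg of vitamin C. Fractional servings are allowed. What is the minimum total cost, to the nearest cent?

$1.94

For a min-cost LP with two ≥-constraints, a basic feasible solution has at most two positive variables.
bell pepper only: max(6/2, 256/106) = 3 servings → $2.25.
kale only: max(6/4, 256/71) = 3.606 servings → $2.88.
sweet potato only: max(6/3, 256/24) = 10.67 servings → $6.40.
bell pepper + kale with both tight: 2.121 servings and 0.4397 servings → $1.94.
bell pepper + sweet potato with both tight: 2.311 servings and 0.4593 servings → $2.01.
kale + sweet potato with both targets exact would need a negative amount; discard.
The minimum over all feasible corners is $1.94.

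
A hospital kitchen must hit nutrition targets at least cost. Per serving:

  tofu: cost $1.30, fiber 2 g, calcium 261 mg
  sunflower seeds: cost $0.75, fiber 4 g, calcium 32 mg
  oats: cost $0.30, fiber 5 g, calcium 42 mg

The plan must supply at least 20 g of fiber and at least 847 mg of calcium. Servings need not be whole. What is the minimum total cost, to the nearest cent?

An LP optimum is at a vertex; with two nutrient constraints at most two foods are used. Check each candidate.
tofu only: max(20/2, 847/261) = 10 servings → $13.00.
sunflower seeds only: max(20/4, 847/32) = 26.47 servings → $19.85.
oats only: max(20/5, 847/42) = 20.17 servings → $6.05.
tofu + sunflower seeds with both tight: 2.804 servings and 3.598 servings → $6.34.
tofu + oats with both tight: 2.781 servings and 2.888 servings → $4.48.
sunflower seeds + oats: intersection lies outside the first quadrant.
So the least-cost plan costs $4.48.

$4.48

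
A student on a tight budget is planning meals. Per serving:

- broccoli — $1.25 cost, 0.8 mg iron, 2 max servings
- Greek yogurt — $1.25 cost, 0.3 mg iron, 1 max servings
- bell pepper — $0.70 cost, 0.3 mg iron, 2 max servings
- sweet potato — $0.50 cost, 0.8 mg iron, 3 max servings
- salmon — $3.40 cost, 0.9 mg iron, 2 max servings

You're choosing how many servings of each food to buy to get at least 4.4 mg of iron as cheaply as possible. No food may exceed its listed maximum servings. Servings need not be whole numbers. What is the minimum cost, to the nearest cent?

Cost per mg of iron: sweet potato $0.6250, broccoli $1.5625, bell pepper $2.3333, salmon $3.7778, Greek yogurt $4.1667.
Take 3 servings of sweet potato: +2.4 mg iron for $1.50 (total $1.50, still need 2.0 mg).
Take 2 servings of broccoli: +1.6 mg iron for $2.50 (total $4.00, still need 0.4 mg).
Take 1.333 servings of bell pepper: +0.4 mg iron for $0.93 (total $4.93, still need 0.0 mg).
Filling from the cheapest source first is optimal under one linear minimum: $4.93.

$4.93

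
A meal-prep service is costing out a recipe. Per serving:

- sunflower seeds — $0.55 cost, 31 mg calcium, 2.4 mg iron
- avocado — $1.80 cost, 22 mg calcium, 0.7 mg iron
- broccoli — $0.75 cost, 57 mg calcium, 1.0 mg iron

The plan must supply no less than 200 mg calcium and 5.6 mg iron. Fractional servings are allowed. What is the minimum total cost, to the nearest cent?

Compare the cost at each extreme point of the feasible region.
sunflower seeds only: max(200/31, 5.6/2.4) = 6.452 servings → $3.55.
avocado only: max(200/22, 5.6/0.7) = 9.091 servings → $16.36.
broccoli only: max(200/57, 5.6/1.0) = 5.6 servings → $4.20.
sunflower seeds + avocado with both targets exact would need a negative amount; discard.
sunflower seeds + broccoli with both tight: 1.127 servings and 2.896 servings → $2.79.
avocado + broccoli with both tight: 6.659 servings and 0.9385 servings → $12.69.
So the least-cost plan costs $2.79.

$2.79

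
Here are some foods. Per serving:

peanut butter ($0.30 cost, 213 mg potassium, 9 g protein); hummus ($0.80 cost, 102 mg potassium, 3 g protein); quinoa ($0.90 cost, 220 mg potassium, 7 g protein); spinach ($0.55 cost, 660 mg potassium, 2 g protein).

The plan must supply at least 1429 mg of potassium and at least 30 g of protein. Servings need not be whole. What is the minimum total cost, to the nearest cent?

Two binding constraints pin down two serving amounts, so the optimal mix uses at most two foods. The candidates are each food alone (scaled to the tighter of potassium/protein) and each pair with both constraints tight.
peanut butter only: max(1429/213, 30/9) = 6.709 servings → $2.01.
hummus only: max(1429/102, 30/3) = 14.01 servings → $11.21.
quinoa only: max(1429/220, 30/7) = 6.495 servings → $5.85.
spinach only: max(1429/660, 30/2) = 15 servings → $8.25.
peanut butter + hummus: the both-tight solution has a negative serving — not a feasible corner.
peanut butter + quinoa with both targets exact would need a negative amount; discard.
peanut butter + spinach with both tight: 3.073 servings and 1.174 servings → $1.57.
hummus + quinoa with both targets exact would need a negative amount; discard.
hummus + spinach with both tight: 9.539 servings and 0.6909 servings → $8.01.
quinoa + spinach with both tight: 4.053 servings and 0.8141 servings → $4.10.
The minimum over all feasible corners is $1.57.

$1.57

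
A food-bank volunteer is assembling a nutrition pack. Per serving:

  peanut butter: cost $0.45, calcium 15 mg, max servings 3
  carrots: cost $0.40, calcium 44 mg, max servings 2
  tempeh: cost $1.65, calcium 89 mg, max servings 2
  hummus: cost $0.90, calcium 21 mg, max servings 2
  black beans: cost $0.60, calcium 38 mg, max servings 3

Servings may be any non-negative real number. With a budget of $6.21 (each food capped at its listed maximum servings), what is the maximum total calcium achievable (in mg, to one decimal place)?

390.3 mg

Calcium per dollar: carrots 110, black beans 63.33, tempeh 53.94, peanut butter 33.33, hummus 23.33.
Take 2 servings of carrots: spends $0.80, +88.0 mg calcium (running total 88.0 mg).
Take 3 servings of black beans: spends $1.80, +114.0 mg calcium (running total 202.0 mg).
Take 2 servings of tempeh: spends $3.30, +178.0 mg calcium (running total 380.0 mg).
Take 0.6889 servings of peanut butter: spends $0.31, +10.3 mg calcium (running total 390.3 mg).
Filling greedily by calcium-per-dollar is optimal for one linear limit, giving 390.3 mg.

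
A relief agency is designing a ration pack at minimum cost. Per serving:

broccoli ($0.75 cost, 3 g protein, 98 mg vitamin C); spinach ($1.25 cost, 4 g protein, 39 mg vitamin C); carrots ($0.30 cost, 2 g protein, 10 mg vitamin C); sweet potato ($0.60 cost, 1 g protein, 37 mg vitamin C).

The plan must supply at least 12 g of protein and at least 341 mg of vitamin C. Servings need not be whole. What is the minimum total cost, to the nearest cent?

$2.82

With two linear requirements the optimum uses one or two foods; enumerate the corners.
broccoli only: max(12/3, 341/98) = 4 servings → $3.00.
spinach only: max(12/4, 341/39) = 8.744 servings → $10.93.
carrots only: max(12/2, 341/10) = 34.1 servings → $10.23.
sweet potato only: max(12/1, 341/37) = 12 servings → $7.20.
broccoli + spinach with both tight: 3.258 servings and 0.5564 servings → $3.14.
broccoli + carrots with both tight: 3.386 servings and 0.9217 servings → $2.82.
broccoli + sweet potato: intersection lies outside the first quadrant.
spinach + carrots with both targets exact would need a negative amount; discard.
spinach + sweet potato with both tight: 0.945 servings and 8.22 servings → $6.11.
carrots + sweet potato with both tight: 1.609 servings and 8.781 servings → $5.75.
Cheapest feasible corner: $2.82.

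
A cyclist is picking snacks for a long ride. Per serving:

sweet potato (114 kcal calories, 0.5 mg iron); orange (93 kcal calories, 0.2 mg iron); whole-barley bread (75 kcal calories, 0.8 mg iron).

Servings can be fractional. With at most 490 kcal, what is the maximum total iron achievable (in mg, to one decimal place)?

Iron per kcal: whole-barley bread 0.01067, sweet potato 0.004386, orange 0.002151.
With no serving limits, spend the whole calories allowance on whole-barley bread: 490 kcal / 75 kcal × 0.8 mg = 5.2 mg.

5.2 mg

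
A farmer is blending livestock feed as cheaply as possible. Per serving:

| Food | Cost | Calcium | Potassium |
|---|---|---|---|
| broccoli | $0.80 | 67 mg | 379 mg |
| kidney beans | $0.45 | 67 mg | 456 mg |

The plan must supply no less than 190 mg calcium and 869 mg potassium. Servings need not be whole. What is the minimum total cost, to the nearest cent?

$1.28

With two linear requirements the optimum uses one or two foods; enumerate the corners.
broccoli only: max(190/67, 869/379) = 2.836 servings → $2.27.
kidney beans only: max(190/67, 869/456) = 2.836 servings → $1.28.
broccoli + kidney beans: intersection lies outside the first quadrant.
The minimum over all feasible corners is $1.28.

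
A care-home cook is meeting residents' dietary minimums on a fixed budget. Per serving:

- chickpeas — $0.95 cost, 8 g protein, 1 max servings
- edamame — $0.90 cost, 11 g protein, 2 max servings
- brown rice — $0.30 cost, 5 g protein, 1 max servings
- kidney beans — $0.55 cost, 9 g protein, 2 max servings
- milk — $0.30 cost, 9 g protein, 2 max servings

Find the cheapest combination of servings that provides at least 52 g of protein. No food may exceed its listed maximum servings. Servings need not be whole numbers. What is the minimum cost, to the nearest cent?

$2.90

Cost per g of protein: milk $0.0333, brown rice $0.0600, kidney beans $0.0611, edamame $0.0818, chickpeas $0.1187.
Take 2 servings of milk: +18.0 g protein for $0.60 (total $0.60, still need 34.0 g).
Take 1 serving of brown rice: +5.0 g protein for $0.30 (total $0.90, still need 29.0 g).
Take 2 servings of kidney beans: +18.0 g protein for $1.10 (total $2.00, still need 11.0 g).
Take 1 serving of edamame: +11.0 g protein for $0.90 (total $2.90, still need 0.0 g).
Filling from the cheapest source first is optimal under one linear minimum: $2.90.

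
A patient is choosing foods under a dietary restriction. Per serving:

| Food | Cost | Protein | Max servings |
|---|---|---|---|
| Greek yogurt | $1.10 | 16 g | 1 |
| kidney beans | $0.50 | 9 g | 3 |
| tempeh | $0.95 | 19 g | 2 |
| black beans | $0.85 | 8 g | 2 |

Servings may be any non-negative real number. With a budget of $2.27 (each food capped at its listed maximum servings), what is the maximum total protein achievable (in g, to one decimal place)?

Protein per dollar: tempeh 20, kidney beans 18, Greek yogurt 14.55, black beans 9.412.
Take 2 servings of tempeh: spends $1.90, +38.0 g protein (running total 38.0 g).
Take 0.74 servings of kidney beans: spends $0.37, +6.7 g protein (running total 44.7 g).
Filling greedily by protein-per-dollar is optimal for one linear limit, giving 44.7 g.

44.7 g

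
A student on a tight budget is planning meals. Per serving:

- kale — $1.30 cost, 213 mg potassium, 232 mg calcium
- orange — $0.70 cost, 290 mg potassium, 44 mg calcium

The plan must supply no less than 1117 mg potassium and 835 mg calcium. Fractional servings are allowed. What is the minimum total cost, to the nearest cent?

$5.32

Two binding constraints pin down two serving amounts, so the optimal mix uses at most two foods. The candidates are each food alone (scaled to the tighter of potassium/calcium) and each pair with both constraints tight.
kale only: max(1117/213, 835/232) = 5.244 servings → $6.82.
orange only: max(1117/290, 835/44) = 18.98 servings → $13.28.
kale + orange with both tight: 3.333 servings and 1.404 servings → $5.32.
The minimum over all feasible corners is $5.32.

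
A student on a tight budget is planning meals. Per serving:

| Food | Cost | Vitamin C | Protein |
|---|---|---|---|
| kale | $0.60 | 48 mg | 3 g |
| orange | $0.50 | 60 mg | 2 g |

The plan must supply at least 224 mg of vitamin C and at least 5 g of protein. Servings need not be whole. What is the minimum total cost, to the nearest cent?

The cheapest plan sits at a corner of the feasible region — with two constraints it uses at most two foods.
kale only: max(224/48, 5/3) = 4.667 servings → $2.80.
orange only: max(224/60, 5/2) = 3.733 servings → $1.87.
kale + orange: the both-tight solution has a negative serving — not a feasible corner.
The minimum over all feasible corners is $1.87.

$1.87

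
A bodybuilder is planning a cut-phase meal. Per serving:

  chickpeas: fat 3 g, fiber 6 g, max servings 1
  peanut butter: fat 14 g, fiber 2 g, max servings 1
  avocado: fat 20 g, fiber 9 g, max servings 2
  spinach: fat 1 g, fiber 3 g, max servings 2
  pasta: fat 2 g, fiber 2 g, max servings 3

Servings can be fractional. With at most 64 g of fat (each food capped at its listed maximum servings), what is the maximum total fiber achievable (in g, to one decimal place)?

37.9 g

Fiber per g fat: spinach 3, chickpeas 2, pasta 1, avocado 0.45, peanut butter 0.1429.
Take 2 servings of spinach: uses 2 g fat, +6.0 g fiber (running total 6.0 g).
Take 1 serving of chickpeas: uses 3 g fat, +6.0 g fiber (running total 12.0 g).
Take 3 servings of pasta: uses 6 g fat, +6.0 g fiber (running total 18.0 g).
Take 2 servings of avocado: uses 40 g fat, +18.0 g fiber (running total 36.0 g).
Take 0.9286 servings of peanut butter: uses 13 g fat, +1.9 g fiber (running total 37.9 g).
Greedy by best ratio exhausts the fat allowance optimally: 37.9 g.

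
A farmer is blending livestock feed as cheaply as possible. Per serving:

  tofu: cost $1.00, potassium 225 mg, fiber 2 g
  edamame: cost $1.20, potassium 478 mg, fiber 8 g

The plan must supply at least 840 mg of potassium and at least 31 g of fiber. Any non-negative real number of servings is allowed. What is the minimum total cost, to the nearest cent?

With two linear requirements the optimum uses one or two foods; enumerate the corners.
tofu only: max(840/225, 31/2) = 15.5 servings → $15.50.
edamame only: max(840/478, 31/8) = 3.875 servings → $4.65.
tofu + edamame with both targets exact would need a negative amount; discard.
The minimum over all feasible corners is $4.65.

$4.65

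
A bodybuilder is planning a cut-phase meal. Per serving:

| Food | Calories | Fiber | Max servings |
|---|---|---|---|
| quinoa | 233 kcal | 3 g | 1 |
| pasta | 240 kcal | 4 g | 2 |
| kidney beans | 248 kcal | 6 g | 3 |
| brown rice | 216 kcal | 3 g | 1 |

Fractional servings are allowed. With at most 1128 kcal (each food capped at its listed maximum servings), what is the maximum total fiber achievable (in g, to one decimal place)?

24.4 g

Fiber per kcal: kidney beans 0.02419, pasta 0.01667, brown rice 0.01389, quinoa 0.01288.
Take 3 servings of kidney beans: uses 744 kcal, +18.0 g fiber (running total 18.0 g).
Take 1.6 servings of pasta: uses 384 kcal, +6.4 g fiber (running total 24.4 g).
Greedy by best ratio exhausts the calories allowance optimally: 24.4 g.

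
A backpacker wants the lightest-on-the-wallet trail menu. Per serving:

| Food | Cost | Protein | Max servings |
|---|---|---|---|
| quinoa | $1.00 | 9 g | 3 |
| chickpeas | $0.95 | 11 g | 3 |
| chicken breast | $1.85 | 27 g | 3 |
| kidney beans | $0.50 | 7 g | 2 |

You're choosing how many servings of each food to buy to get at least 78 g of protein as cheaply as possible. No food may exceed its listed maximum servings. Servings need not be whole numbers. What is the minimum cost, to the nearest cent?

$5.34

Cost per g of protein: chicken breast $0.0685, kidney beans $0.0714, chickpeas $0.0864, quinoa $0.1111.
Take 2.889 servings of chicken breast: +78.0 g protein for $5.34 (total $5.34, still need 0.0 g).
Greedy by cheapest-per-g is optimal for a single linear constraint, so the minimum cost is $5.34.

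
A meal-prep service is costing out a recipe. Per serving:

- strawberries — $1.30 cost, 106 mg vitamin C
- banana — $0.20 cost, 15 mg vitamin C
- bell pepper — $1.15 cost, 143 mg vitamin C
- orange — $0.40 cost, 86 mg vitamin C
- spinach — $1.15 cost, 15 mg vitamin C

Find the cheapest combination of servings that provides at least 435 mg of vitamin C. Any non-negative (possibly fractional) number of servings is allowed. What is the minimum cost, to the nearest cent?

$2.02

Cost per mg of vitamin C: orange $0.0047, bell pepper $0.0080, strawberries $0.0123, banana $0.0133, spinach $0.0767.
With no serving limits, use only orange: 435 mg / 86 mg = 5.058 servings × $0.40 = $2.02.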